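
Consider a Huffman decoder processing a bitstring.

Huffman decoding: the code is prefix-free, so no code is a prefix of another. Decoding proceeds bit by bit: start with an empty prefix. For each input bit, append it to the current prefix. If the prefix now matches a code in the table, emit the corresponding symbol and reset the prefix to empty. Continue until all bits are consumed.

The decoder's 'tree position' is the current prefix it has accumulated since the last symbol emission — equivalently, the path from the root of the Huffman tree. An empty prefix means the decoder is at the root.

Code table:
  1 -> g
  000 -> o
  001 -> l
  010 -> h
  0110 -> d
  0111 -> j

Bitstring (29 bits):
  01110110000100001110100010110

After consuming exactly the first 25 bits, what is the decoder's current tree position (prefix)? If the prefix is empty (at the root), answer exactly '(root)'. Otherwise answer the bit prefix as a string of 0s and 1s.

Bit 0: prefix='0' (no match yet)
Bit 1: prefix='01' (no match yet)
Bit 2: prefix='011' (no match yet)
Bit 3: prefix='0111' -> emit 'j', reset
Bit 4: prefix='0' (no match yet)
Bit 5: prefix='01' (no match yet)
Bit 6: prefix='011' (no match yet)
Bit 7: prefix='0110' -> emit 'd', reset
Bit 8: prefix='0' (no match yet)
Bit 9: prefix='00' (no match yet)
Bit 10: prefix='000' -> emit 'o', reset
Bit 11: prefix='1' -> emit 'g', reset
Bit 12: prefix='0' (no match yet)
Bit 13: prefix='00' (no match yet)
Bit 14: prefix='000' -> emit 'o', reset
Bit 15: prefix='0' (no match yet)
Bit 16: prefix='01' (no match yet)
Bit 17: prefix='011' (no match yet)
Bit 18: prefix='0111' -> emit 'j', reset
Bit 19: prefix='0' (no match yet)
Bit 20: prefix='01' (no match yet)
Bit 21: prefix='010' -> emit 'h', reset
Bit 22: prefix='0' (no match yet)
Bit 23: prefix='00' (no match yet)
Bit 24: prefix='001' -> emit 'l', reset

Answer: (root)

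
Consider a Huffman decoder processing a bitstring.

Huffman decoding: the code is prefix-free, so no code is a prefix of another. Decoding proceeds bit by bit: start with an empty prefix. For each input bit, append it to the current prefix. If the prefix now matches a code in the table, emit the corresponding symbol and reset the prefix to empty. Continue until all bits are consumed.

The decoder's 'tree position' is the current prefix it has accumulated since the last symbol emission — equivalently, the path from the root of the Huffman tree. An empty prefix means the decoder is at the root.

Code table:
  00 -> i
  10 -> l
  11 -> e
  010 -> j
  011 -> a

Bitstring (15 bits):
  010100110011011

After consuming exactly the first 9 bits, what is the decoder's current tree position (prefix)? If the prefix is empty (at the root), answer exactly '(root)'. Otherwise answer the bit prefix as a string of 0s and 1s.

Bit 0: prefix='0' (no match yet)
Bit 1: prefix='01' (no match yet)
Bit 2: prefix='010' -> emit 'j', reset
Bit 3: prefix='1' (no match yet)
Bit 4: prefix='10' -> emit 'l', reset
Bit 5: prefix='0' (no match yet)
Bit 6: prefix='01' (no match yet)
Bit 7: prefix='011' -> emit 'a', reset
Bit 8: prefix='0' (no match yet)

Answer: 0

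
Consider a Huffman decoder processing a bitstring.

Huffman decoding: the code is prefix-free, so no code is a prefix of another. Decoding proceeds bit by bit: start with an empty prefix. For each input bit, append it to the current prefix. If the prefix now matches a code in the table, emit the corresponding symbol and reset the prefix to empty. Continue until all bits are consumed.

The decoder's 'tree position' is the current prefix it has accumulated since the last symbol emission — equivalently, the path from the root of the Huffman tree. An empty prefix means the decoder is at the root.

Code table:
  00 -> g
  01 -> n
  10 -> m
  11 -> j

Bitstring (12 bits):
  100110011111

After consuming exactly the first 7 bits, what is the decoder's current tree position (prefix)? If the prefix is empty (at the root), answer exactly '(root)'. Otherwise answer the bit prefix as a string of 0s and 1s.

Answer: 0

Derivation:
Bit 0: prefix='1' (no match yet)
Bit 1: prefix='10' -> emit 'm', reset
Bit 2: prefix='0' (no match yet)
Bit 3: prefix='01' -> emit 'n', reset
Bit 4: prefix='1' (no match yet)
Bit 5: prefix='10' -> emit 'm', reset
Bit 6: prefix='0' (no match yet)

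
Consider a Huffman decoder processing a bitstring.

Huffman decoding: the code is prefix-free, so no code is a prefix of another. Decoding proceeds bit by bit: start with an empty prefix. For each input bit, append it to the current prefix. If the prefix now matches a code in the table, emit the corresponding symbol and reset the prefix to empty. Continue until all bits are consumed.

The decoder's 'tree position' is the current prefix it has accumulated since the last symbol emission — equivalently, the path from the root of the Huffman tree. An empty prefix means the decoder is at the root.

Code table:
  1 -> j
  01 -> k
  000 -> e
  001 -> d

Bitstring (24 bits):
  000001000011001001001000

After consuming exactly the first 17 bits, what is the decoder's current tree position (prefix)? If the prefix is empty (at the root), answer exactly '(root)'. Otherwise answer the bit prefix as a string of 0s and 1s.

Answer: 00

Derivation:
Bit 0: prefix='0' (no match yet)
Bit 1: prefix='00' (no match yet)
Bit 2: prefix='000' -> emit 'e', reset
Bit 3: prefix='0' (no match yet)
Bit 4: prefix='00' (no match yet)
Bit 5: prefix='001' -> emit 'd', reset
Bit 6: prefix='0' (no match yet)
Bit 7: prefix='00' (no match yet)
Bit 8: prefix='000' -> emit 'e', reset
Bit 9: prefix='0' (no match yet)
Bit 10: prefix='01' -> emit 'k', reset
Bit 11: prefix='1' -> emit 'j', reset
Bit 12: prefix='0' (no match yet)
Bit 13: prefix='00' (no match yet)
Bit 14: prefix='001' -> emit 'd', reset
Bit 15: prefix='0' (no match yet)
Bit 16: prefix='00' (no match yet)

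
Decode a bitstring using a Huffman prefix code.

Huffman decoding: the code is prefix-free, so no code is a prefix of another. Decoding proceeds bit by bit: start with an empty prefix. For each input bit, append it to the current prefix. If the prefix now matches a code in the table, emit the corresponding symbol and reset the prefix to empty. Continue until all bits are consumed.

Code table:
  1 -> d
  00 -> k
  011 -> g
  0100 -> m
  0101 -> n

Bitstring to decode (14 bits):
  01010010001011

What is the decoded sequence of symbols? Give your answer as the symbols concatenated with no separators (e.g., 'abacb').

Bit 0: prefix='0' (no match yet)
Bit 1: prefix='01' (no match yet)
Bit 2: prefix='010' (no match yet)
Bit 3: prefix='0101' -> emit 'n', reset
Bit 4: prefix='0' (no match yet)
Bit 5: prefix='00' -> emit 'k', reset
Bit 6: prefix='1' -> emit 'd', reset
Bit 7: prefix='0' (no match yet)
Bit 8: prefix='00' -> emit 'k', reset
Bit 9: prefix='0' (no match yet)
Bit 10: prefix='01' (no match yet)
Bit 11: prefix='010' (no match yet)
Bit 12: prefix='0101' -> emit 'n', reset
Bit 13: prefix='1' -> emit 'd', reset

Answer: nkdknd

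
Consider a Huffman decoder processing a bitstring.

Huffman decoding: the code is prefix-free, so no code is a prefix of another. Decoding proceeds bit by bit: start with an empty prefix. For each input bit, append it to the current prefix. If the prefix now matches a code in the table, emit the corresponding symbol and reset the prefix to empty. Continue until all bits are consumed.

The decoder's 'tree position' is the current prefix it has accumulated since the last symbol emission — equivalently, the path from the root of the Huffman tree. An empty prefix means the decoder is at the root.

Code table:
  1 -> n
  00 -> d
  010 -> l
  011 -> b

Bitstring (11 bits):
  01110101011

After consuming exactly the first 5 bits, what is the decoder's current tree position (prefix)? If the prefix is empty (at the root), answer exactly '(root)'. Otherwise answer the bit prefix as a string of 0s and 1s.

Answer: 0

Derivation:
Bit 0: prefix='0' (no match yet)
Bit 1: prefix='01' (no match yet)
Bit 2: prefix='011' -> emit 'b', reset
Bit 3: prefix='1' -> emit 'n', reset
Bit 4: prefix='0' (no match yet)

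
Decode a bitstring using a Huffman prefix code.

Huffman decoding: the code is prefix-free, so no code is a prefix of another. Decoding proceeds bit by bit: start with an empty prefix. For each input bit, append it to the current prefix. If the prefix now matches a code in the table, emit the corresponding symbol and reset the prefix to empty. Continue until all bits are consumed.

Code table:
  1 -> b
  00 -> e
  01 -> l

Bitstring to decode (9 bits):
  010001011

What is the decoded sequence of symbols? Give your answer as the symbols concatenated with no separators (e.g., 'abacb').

Answer: lellb

Derivation:
Bit 0: prefix='0' (no match yet)
Bit 1: prefix='01' -> emit 'l', reset
Bit 2: prefix='0' (no match yet)
Bit 3: prefix='00' -> emit 'e', reset
Bit 4: prefix='0' (no match yet)
Bit 5: prefix='01' -> emit 'l', reset
Bit 6: prefix='0' (no match yet)
Bit 7: prefix='01' -> emit 'l', reset
Bit 8: prefix='1' -> emit 'b', reset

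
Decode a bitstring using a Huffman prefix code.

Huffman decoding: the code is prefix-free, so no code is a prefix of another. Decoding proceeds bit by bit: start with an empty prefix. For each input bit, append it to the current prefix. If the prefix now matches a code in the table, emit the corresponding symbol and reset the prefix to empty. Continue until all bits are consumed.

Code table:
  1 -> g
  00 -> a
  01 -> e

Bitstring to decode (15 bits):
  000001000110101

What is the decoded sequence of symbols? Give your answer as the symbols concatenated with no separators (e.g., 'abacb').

Bit 0: prefix='0' (no match yet)
Bit 1: prefix='00' -> emit 'a', reset
Bit 2: prefix='0' (no match yet)
Bit 3: prefix='00' -> emit 'a', reset
Bit 4: prefix='0' (no match yet)
Bit 5: prefix='01' -> emit 'e', reset
Bit 6: prefix='0' (no match yet)
Bit 7: prefix='00' -> emit 'a', reset
Bit 8: prefix='0' (no match yet)
Bit 9: prefix='01' -> emit 'e', reset
Bit 10: prefix='1' -> emit 'g', reset
Bit 11: prefix='0' (no match yet)
Bit 12: prefix='01' -> emit 'e', reset
Bit 13: prefix='0' (no match yet)
Bit 14: prefix='01' -> emit 'e', reset

Answer: aaeaegee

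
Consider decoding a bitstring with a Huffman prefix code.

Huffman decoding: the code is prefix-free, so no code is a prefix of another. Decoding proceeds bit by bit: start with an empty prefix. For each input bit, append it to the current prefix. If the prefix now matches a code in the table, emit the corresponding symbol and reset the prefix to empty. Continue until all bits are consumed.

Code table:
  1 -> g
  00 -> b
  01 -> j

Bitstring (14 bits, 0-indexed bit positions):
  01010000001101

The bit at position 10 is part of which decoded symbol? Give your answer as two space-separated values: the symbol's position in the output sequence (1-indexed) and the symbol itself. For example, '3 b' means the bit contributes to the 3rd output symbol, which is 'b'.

Answer: 6 g

Derivation:
Bit 0: prefix='0' (no match yet)
Bit 1: prefix='01' -> emit 'j', reset
Bit 2: prefix='0' (no match yet)
Bit 3: prefix='01' -> emit 'j', reset
Bit 4: prefix='0' (no match yet)
Bit 5: prefix='00' -> emit 'b', reset
Bit 6: prefix='0' (no match yet)
Bit 7: prefix='00' -> emit 'b', reset
Bit 8: prefix='0' (no match yet)
Bit 9: prefix='00' -> emit 'b', reset
Bit 10: prefix='1' -> emit 'g', reset
Bit 11: prefix='1' -> emit 'g', reset
Bit 12: prefix='0' (no match yet)
Bit 13: prefix='01' -> emit 'j', reset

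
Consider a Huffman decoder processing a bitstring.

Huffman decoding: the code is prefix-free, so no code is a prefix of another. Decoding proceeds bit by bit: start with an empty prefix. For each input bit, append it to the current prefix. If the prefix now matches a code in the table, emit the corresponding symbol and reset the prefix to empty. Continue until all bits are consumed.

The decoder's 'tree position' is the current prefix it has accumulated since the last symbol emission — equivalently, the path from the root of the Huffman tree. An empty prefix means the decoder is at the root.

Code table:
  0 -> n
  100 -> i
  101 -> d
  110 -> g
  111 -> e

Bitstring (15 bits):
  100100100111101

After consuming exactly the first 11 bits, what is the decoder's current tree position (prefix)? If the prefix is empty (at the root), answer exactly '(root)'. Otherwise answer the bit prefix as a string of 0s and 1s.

Bit 0: prefix='1' (no match yet)
Bit 1: prefix='10' (no match yet)
Bit 2: prefix='100' -> emit 'i', reset
Bit 3: prefix='1' (no match yet)
Bit 4: prefix='10' (no match yet)
Bit 5: prefix='100' -> emit 'i', reset
Bit 6: prefix='1' (no match yet)
Bit 7: prefix='10' (no match yet)
Bit 8: prefix='100' -> emit 'i', reset
Bit 9: prefix='1' (no match yet)
Bit 10: prefix='11' (no match yet)

Answer: 11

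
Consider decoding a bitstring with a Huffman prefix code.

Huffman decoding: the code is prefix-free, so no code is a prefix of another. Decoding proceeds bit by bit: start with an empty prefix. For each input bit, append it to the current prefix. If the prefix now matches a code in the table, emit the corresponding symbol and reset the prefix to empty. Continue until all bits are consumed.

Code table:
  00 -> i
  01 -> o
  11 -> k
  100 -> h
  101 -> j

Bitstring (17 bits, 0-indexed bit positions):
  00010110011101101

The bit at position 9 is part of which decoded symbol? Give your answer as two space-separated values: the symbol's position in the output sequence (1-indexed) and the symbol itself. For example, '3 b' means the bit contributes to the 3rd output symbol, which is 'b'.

Answer: 5 k

Derivation:
Bit 0: prefix='0' (no match yet)
Bit 1: prefix='00' -> emit 'i', reset
Bit 2: prefix='0' (no match yet)
Bit 3: prefix='01' -> emit 'o', reset
Bit 4: prefix='0' (no match yet)
Bit 5: prefix='01' -> emit 'o', reset
Bit 6: prefix='1' (no match yet)
Bit 7: prefix='10' (no match yet)
Bit 8: prefix='100' -> emit 'h', reset
Bit 9: prefix='1' (no match yet)
Bit 10: prefix='11' -> emit 'k', reset
Bit 11: prefix='1' (no match yet)
Bit 12: prefix='10' (no match yet)
Bit 13: prefix='101' -> emit 'j', reset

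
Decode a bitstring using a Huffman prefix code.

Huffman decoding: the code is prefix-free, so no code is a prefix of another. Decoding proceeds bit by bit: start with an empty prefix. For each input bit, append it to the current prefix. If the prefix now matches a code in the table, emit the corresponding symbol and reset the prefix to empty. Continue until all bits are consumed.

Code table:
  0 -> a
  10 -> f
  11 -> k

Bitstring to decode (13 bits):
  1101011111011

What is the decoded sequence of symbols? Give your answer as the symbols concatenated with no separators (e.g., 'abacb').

Bit 0: prefix='1' (no match yet)
Bit 1: prefix='11' -> emit 'k', reset
Bit 2: prefix='0' -> emit 'a', reset
Bit 3: prefix='1' (no match yet)
Bit 4: prefix='10' -> emit 'f', reset
Bit 5: prefix='1' (no match yet)
Bit 6: prefix='11' -> emit 'k', reset
Bit 7: prefix='1' (no match yet)
Bit 8: prefix='11' -> emit 'k', reset
Bit 9: prefix='1' (no match yet)
Bit 10: prefix='10' -> emit 'f', reset
Bit 11: prefix='1' (no match yet)
Bit 12: prefix='11' -> emit 'k', reset

Answer: kafkkfk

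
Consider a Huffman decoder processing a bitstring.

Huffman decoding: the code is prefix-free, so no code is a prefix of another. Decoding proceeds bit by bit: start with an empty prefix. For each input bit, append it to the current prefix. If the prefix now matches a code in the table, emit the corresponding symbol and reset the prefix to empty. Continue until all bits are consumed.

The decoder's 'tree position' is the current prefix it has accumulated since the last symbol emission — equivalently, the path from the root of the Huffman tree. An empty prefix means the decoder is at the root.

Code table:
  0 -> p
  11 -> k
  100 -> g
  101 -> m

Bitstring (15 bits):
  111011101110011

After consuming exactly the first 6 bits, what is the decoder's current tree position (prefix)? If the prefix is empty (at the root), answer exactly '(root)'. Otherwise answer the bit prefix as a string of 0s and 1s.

Answer: 1

Derivation:
Bit 0: prefix='1' (no match yet)
Bit 1: prefix='11' -> emit 'k', reset
Bit 2: prefix='1' (no match yet)
Bit 3: prefix='10' (no match yet)
Bit 4: prefix='101' -> emit 'm', reset
Bit 5: prefix='1' (no match yet)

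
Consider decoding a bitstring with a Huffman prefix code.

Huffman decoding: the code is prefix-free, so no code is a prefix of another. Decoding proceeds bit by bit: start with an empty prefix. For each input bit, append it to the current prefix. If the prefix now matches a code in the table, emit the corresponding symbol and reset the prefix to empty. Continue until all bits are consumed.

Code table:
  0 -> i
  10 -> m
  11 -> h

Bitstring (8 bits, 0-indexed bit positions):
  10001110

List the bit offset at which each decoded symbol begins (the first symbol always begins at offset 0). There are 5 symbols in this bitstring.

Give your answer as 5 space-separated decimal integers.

Answer: 0 2 3 4 6

Derivation:
Bit 0: prefix='1' (no match yet)
Bit 1: prefix='10' -> emit 'm', reset
Bit 2: prefix='0' -> emit 'i', reset
Bit 3: prefix='0' -> emit 'i', reset
Bit 4: prefix='1' (no match yet)
Bit 5: prefix='11' -> emit 'h', reset
Bit 6: prefix='1' (no match yet)
Bit 7: prefix='10' -> emit 'm', reset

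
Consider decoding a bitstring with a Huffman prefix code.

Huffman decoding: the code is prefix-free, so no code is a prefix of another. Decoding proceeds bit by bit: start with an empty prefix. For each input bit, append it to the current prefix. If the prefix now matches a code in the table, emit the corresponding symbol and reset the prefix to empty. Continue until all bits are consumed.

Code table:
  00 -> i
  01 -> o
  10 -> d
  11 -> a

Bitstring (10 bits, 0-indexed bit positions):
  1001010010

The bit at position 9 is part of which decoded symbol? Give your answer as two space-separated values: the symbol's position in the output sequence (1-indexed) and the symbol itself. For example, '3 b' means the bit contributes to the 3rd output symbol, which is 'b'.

Bit 0: prefix='1' (no match yet)
Bit 1: prefix='10' -> emit 'd', reset
Bit 2: prefix='0' (no match yet)
Bit 3: prefix='01' -> emit 'o', reset
Bit 4: prefix='0' (no match yet)
Bit 5: prefix='01' -> emit 'o', reset
Bit 6: prefix='0' (no match yet)
Bit 7: prefix='00' -> emit 'i', reset
Bit 8: prefix='1' (no match yet)
Bit 9: prefix='10' -> emit 'd', reset

Answer: 5 d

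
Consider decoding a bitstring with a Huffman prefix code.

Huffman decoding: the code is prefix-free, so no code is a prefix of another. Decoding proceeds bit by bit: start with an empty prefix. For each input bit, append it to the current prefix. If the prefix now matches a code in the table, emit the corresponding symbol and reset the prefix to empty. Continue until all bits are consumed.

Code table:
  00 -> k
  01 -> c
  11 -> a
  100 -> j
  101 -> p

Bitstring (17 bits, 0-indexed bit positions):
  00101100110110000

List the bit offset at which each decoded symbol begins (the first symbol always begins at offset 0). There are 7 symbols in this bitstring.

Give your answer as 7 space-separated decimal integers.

Bit 0: prefix='0' (no match yet)
Bit 1: prefix='00' -> emit 'k', reset
Bit 2: prefix='1' (no match yet)
Bit 3: prefix='10' (no match yet)
Bit 4: prefix='101' -> emit 'p', reset
Bit 5: prefix='1' (no match yet)
Bit 6: prefix='10' (no match yet)
Bit 7: prefix='100' -> emit 'j', reset
Bit 8: prefix='1' (no match yet)
Bit 9: prefix='11' -> emit 'a', reset
Bit 10: prefix='0' (no match yet)
Bit 11: prefix='01' -> emit 'c', reset
Bit 12: prefix='1' (no match yet)
Bit 13: prefix='10' (no match yet)
Bit 14: prefix='100' -> emit 'j', reset
Bit 15: prefix='0' (no match yet)
Bit 16: prefix='00' -> emit 'k', reset

Answer: 0 2 5 8 10 12 15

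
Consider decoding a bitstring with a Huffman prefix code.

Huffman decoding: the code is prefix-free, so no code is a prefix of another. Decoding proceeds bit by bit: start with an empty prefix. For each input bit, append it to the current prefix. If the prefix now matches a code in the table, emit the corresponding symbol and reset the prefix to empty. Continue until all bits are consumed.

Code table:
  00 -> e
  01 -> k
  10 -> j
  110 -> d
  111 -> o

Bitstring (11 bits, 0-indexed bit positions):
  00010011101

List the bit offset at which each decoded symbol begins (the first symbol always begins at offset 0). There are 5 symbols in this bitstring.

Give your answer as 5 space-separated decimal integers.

Answer: 0 2 4 6 9

Derivation:
Bit 0: prefix='0' (no match yet)
Bit 1: prefix='00' -> emit 'e', reset
Bit 2: prefix='0' (no match yet)
Bit 3: prefix='01' -> emit 'k', reset
Bit 4: prefix='0' (no match yet)
Bit 5: prefix='00' -> emit 'e', reset
Bit 6: prefix='1' (no match yet)
Bit 7: prefix='11' (no match yet)
Bit 8: prefix='111' -> emit 'o', reset
Bit 9: prefix='0' (no match yet)
Bit 10: prefix='01' -> emit 'k', reset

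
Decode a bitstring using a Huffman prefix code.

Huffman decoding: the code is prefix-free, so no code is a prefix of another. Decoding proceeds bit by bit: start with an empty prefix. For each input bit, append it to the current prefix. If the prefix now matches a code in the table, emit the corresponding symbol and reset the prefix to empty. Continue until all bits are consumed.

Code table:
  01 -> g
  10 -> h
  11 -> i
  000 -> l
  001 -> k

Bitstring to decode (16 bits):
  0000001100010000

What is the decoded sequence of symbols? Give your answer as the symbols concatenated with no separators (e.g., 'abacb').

Answer: llilhl

Derivation:
Bit 0: prefix='0' (no match yet)
Bit 1: prefix='00' (no match yet)
Bit 2: prefix='000' -> emit 'l', reset
Bit 3: prefix='0' (no match yet)
Bit 4: prefix='00' (no match yet)
Bit 5: prefix='000' -> emit 'l', reset
Bit 6: prefix='1' (no match yet)
Bit 7: prefix='11' -> emit 'i', reset
Bit 8: prefix='0' (no match yet)
Bit 9: prefix='00' (no match yet)
Bit 10: prefix='000' -> emit 'l', reset
Bit 11: prefix='1' (no match yet)
Bit 12: prefix='10' -> emit 'h', reset
Bit 13: prefix='0' (no match yet)
Bit 14: prefix='00' (no match yet)
Bit 15: prefix='000' -> emit 'l', reset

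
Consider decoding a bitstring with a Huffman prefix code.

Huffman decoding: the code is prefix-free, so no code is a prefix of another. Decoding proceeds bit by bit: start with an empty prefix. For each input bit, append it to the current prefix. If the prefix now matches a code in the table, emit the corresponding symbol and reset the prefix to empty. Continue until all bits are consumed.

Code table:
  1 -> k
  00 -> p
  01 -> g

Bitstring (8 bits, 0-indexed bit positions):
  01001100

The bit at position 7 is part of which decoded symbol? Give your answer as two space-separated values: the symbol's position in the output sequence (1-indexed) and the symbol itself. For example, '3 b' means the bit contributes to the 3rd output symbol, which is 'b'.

Bit 0: prefix='0' (no match yet)
Bit 1: prefix='01' -> emit 'g', reset
Bit 2: prefix='0' (no match yet)
Bit 3: prefix='00' -> emit 'p', reset
Bit 4: prefix='1' -> emit 'k', reset
Bit 5: prefix='1' -> emit 'k', reset
Bit 6: prefix='0' (no match yet)
Bit 7: prefix='00' -> emit 'p', reset

Answer: 5 p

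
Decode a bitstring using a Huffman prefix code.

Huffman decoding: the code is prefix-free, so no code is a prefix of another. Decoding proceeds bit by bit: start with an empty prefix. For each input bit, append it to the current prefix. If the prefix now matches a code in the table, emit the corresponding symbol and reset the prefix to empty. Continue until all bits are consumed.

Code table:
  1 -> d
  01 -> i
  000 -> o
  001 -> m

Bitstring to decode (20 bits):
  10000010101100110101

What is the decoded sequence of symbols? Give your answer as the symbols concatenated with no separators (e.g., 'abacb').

Bit 0: prefix='1' -> emit 'd', reset
Bit 1: prefix='0' (no match yet)
Bit 2: prefix='00' (no match yet)
Bit 3: prefix='000' -> emit 'o', reset
Bit 4: prefix='0' (no match yet)
Bit 5: prefix='00' (no match yet)
Bit 6: prefix='001' -> emit 'm', reset
Bit 7: prefix='0' (no match yet)
Bit 8: prefix='01' -> emit 'i', reset
Bit 9: prefix='0' (no match yet)
Bit 10: prefix='01' -> emit 'i', reset
Bit 11: prefix='1' -> emit 'd', reset
Bit 12: prefix='0' (no match yet)
Bit 13: prefix='00' (no match yet)
Bit 14: prefix='001' -> emit 'm', reset
Bit 15: prefix='1' -> emit 'd', reset
Bit 16: prefix='0' (no match yet)
Bit 17: prefix='01' -> emit 'i', reset
Bit 18: prefix='0' (no match yet)
Bit 19: prefix='01' -> emit 'i', reset

Answer: domiidmdii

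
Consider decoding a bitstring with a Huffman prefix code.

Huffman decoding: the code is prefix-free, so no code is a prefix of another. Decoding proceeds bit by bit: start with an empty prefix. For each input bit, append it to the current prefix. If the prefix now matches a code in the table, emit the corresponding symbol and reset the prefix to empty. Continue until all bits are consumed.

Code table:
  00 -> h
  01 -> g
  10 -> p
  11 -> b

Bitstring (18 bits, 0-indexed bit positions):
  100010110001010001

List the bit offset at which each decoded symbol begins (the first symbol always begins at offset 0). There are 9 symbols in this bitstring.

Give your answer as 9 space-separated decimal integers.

Bit 0: prefix='1' (no match yet)
Bit 1: prefix='10' -> emit 'p', reset
Bit 2: prefix='0' (no match yet)
Bit 3: prefix='00' -> emit 'h', reset
Bit 4: prefix='1' (no match yet)
Bit 5: prefix='10' -> emit 'p', reset
Bit 6: prefix='1' (no match yet)
Bit 7: prefix='11' -> emit 'b', reset
Bit 8: prefix='0' (no match yet)
Bit 9: prefix='00' -> emit 'h', reset
Bit 10: prefix='0' (no match yet)
Bit 11: prefix='01' -> emit 'g', reset
Bit 12: prefix='0' (no match yet)
Bit 13: prefix='01' -> emit 'g', reset
Bit 14: prefix='0' (no match yet)
Bit 15: prefix='00' -> emit 'h', reset
Bit 16: prefix='0' (no match yet)
Bit 17: prefix='01' -> emit 'g', reset

Answer: 0 2 4 6 8 10 12 14 16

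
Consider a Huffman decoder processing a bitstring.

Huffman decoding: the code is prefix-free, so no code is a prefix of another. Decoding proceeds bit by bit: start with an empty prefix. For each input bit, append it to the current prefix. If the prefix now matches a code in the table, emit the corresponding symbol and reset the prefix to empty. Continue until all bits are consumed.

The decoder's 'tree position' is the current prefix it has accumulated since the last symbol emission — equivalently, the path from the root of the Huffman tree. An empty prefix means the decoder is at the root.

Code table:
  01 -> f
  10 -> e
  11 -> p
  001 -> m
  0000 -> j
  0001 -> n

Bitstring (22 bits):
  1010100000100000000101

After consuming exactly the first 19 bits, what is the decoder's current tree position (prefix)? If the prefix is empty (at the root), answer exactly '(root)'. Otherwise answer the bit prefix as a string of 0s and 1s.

Answer: 000

Derivation:
Bit 0: prefix='1' (no match yet)
Bit 1: prefix='10' -> emit 'e', reset
Bit 2: prefix='1' (no match yet)
Bit 3: prefix='10' -> emit 'e', reset
Bit 4: prefix='1' (no match yet)
Bit 5: prefix='10' -> emit 'e', reset
Bit 6: prefix='0' (no match yet)
Bit 7: prefix='00' (no match yet)
Bit 8: prefix='000' (no match yet)
Bit 9: prefix='0000' -> emit 'j', reset
Bit 10: prefix='1' (no match yet)
Bit 11: prefix='10' -> emit 'e', reset
Bit 12: prefix='0' (no match yet)
Bit 13: prefix='00' (no match yet)
Bit 14: prefix='000' (no match yet)
Bit 15: prefix='0000' -> emit 'j', reset
Bit 16: prefix='0' (no match yet)
Bit 17: prefix='00' (no match yet)
Bit 18: prefix='000' (no match yet)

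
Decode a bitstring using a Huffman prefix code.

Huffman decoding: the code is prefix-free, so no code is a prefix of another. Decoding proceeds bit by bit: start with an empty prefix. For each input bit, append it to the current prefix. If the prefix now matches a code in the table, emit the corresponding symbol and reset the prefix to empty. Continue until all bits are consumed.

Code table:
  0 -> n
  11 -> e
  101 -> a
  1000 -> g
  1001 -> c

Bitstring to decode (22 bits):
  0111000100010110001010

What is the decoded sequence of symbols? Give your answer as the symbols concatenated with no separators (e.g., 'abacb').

Bit 0: prefix='0' -> emit 'n', reset
Bit 1: prefix='1' (no match yet)
Bit 2: prefix='11' -> emit 'e', reset
Bit 3: prefix='1' (no match yet)
Bit 4: prefix='10' (no match yet)
Bit 5: prefix='100' (no match yet)
Bit 6: prefix='1000' -> emit 'g', reset
Bit 7: prefix='1' (no match yet)
Bit 8: prefix='10' (no match yet)
Bit 9: prefix='100' (no match yet)
Bit 10: prefix='1000' -> emit 'g', reset
Bit 11: prefix='1' (no match yet)
Bit 12: prefix='10' (no match yet)
Bit 13: prefix='101' -> emit 'a', reset
Bit 14: prefix='1' (no match yet)
Bit 15: prefix='10' (no match yet)
Bit 16: prefix='100' (no match yet)
Bit 17: prefix='1000' -> emit 'g', reset
Bit 18: prefix='1' (no match yet)
Bit 19: prefix='10' (no match yet)
Bit 20: prefix='101' -> emit 'a', reset
Bit 21: prefix='0' -> emit 'n', reset

Answer: neggagan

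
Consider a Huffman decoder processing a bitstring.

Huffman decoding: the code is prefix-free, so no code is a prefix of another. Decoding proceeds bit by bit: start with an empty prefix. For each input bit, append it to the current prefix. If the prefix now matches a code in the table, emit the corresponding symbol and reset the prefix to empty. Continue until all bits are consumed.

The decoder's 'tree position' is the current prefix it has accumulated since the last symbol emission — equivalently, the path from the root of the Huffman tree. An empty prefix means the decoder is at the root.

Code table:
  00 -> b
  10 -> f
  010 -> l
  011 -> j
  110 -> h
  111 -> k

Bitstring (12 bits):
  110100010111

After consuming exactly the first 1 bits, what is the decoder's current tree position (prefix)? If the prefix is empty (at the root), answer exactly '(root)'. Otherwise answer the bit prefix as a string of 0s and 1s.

Bit 0: prefix='1' (no match yet)

Answer: 1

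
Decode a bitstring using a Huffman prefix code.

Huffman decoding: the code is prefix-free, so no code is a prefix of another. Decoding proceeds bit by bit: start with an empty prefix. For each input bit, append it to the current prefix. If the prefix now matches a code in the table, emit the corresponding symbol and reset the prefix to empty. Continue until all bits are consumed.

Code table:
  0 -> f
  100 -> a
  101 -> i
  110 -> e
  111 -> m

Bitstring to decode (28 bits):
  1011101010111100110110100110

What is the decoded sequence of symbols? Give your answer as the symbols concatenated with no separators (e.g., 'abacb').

Answer: ieifmaeeae

Derivation:
Bit 0: prefix='1' (no match yet)
Bit 1: prefix='10' (no match yet)
Bit 2: prefix='101' -> emit 'i', reset
Bit 3: prefix='1' (no match yet)
Bit 4: prefix='11' (no match yet)
Bit 5: prefix='110' -> emit 'e', reset
Bit 6: prefix='1' (no match yet)
Bit 7: prefix='10' (no match yet)
Bit 8: prefix='101' -> emit 'i', reset
Bit 9: prefix='0' -> emit 'f', reset
Bit 10: prefix='1' (no match yet)
Bit 11: prefix='11' (no match yet)
Bit 12: prefix='111' -> emit 'm', reset
Bit 13: prefix='1' (no match yet)
Bit 14: prefix='10' (no match yet)
Bit 15: prefix='100' -> emit 'a', reset
Bit 16: prefix='1' (no match yet)
Bit 17: prefix='11' (no match yet)
Bit 18: prefix='110' -> emit 'e', reset
Bit 19: prefix='1' (no match yet)
Bit 20: prefix='11' (no match yet)
Bit 21: prefix='110' -> emit 'e', reset
Bit 22: prefix='1' (no match yet)
Bit 23: prefix='10' (no match yet)
Bit 24: prefix='100' -> emit 'a', reset
Bit 25: prefix='1' (no match yet)
Bit 26: prefix='11' (no match yet)
Bit 27: prefix='110' -> emit 'e', reset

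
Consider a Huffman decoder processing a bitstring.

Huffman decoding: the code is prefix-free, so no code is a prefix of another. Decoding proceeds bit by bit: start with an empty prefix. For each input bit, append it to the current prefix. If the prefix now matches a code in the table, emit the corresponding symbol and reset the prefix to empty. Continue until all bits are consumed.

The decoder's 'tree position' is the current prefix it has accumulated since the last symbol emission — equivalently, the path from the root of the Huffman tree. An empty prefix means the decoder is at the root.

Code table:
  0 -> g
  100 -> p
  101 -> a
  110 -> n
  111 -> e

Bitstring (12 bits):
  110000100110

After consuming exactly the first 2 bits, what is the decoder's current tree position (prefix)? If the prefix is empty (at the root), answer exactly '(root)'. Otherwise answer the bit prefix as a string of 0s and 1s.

Answer: 11

Derivation:
Bit 0: prefix='1' (no match yet)
Bit 1: prefix='11' (no match yet)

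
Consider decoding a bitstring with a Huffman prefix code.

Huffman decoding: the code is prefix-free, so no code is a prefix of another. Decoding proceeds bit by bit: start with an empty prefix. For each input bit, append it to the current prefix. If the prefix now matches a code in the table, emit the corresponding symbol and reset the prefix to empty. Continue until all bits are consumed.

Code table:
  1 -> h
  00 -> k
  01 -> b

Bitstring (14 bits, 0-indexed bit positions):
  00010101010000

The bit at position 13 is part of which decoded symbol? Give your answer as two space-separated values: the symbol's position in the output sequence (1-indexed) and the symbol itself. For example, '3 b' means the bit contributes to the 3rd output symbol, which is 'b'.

Bit 0: prefix='0' (no match yet)
Bit 1: prefix='00' -> emit 'k', reset
Bit 2: prefix='0' (no match yet)
Bit 3: prefix='01' -> emit 'b', reset
Bit 4: prefix='0' (no match yet)
Bit 5: prefix='01' -> emit 'b', reset
Bit 6: prefix='0' (no match yet)
Bit 7: prefix='01' -> emit 'b', reset
Bit 8: prefix='0' (no match yet)
Bit 9: prefix='01' -> emit 'b', reset
Bit 10: prefix='0' (no match yet)
Bit 11: prefix='00' -> emit 'k', reset
Bit 12: prefix='0' (no match yet)
Bit 13: prefix='00' -> emit 'k', reset

Answer: 7 k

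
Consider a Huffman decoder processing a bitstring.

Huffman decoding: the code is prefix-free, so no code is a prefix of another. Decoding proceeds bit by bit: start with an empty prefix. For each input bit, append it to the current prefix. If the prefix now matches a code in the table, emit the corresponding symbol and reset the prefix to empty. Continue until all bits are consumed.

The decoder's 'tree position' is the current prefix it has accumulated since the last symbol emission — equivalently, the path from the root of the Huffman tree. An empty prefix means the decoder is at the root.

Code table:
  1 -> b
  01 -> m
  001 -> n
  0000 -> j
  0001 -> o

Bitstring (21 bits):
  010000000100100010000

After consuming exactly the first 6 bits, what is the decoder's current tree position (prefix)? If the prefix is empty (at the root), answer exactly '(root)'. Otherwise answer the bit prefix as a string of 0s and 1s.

Answer: (root)

Derivation:
Bit 0: prefix='0' (no match yet)
Bit 1: prefix='01' -> emit 'm', reset
Bit 2: prefix='0' (no match yet)
Bit 3: prefix='00' (no match yet)
Bit 4: prefix='000' (no match yet)
Bit 5: prefix='0000' -> emit 'j', reset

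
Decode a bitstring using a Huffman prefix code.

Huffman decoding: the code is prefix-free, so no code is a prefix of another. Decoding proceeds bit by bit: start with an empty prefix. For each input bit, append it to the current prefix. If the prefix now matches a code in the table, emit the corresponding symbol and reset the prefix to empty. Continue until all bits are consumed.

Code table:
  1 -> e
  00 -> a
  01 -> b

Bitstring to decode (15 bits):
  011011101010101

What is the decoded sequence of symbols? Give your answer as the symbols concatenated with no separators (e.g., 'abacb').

Answer: bebeebbbb

Derivation:
Bit 0: prefix='0' (no match yet)
Bit 1: prefix='01' -> emit 'b', reset
Bit 2: prefix='1' -> emit 'e', reset
Bit 3: prefix='0' (no match yet)
Bit 4: prefix='01' -> emit 'b', reset
Bit 5: prefix='1' -> emit 'e', reset
Bit 6: prefix='1' -> emit 'e', reset
Bit 7: prefix='0' (no match yet)
Bit 8: prefix='01' -> emit 'b', reset
Bit 9: prefix='0' (no match yet)
Bit 10: prefix='01' -> emit 'b', reset
Bit 11: prefix='0' (no match yet)
Bit 12: prefix='01' -> emit 'b', reset
Bit 13: prefix='0' (no match yet)
Bit 14: prefix='01' -> emit 'b', reset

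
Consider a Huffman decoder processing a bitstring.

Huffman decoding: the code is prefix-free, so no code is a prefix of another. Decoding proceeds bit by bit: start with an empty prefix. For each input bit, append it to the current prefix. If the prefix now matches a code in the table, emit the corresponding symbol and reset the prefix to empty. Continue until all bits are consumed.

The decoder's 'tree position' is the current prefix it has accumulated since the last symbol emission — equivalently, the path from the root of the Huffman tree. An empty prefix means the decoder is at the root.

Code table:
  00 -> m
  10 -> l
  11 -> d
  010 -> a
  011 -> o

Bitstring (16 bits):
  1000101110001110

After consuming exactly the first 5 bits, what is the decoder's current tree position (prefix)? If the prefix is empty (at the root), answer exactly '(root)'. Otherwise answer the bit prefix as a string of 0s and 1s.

Bit 0: prefix='1' (no match yet)
Bit 1: prefix='10' -> emit 'l', reset
Bit 2: prefix='0' (no match yet)
Bit 3: prefix='00' -> emit 'm', reset
Bit 4: prefix='1' (no match yet)

Answer: 1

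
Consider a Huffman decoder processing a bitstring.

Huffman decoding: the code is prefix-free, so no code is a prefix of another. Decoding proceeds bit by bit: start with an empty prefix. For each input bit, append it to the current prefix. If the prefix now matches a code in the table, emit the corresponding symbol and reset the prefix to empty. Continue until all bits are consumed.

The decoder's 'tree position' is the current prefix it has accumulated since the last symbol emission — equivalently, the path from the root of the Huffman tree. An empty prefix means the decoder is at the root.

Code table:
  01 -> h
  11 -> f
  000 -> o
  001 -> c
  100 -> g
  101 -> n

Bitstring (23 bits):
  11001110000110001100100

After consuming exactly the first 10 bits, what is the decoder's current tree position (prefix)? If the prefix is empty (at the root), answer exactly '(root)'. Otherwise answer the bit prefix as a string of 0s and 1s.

Bit 0: prefix='1' (no match yet)
Bit 1: prefix='11' -> emit 'f', reset
Bit 2: prefix='0' (no match yet)
Bit 3: prefix='00' (no match yet)
Bit 4: prefix='001' -> emit 'c', reset
Bit 5: prefix='1' (no match yet)
Bit 6: prefix='11' -> emit 'f', reset
Bit 7: prefix='0' (no match yet)
Bit 8: prefix='00' (no match yet)
Bit 9: prefix='000' -> emit 'o', reset

Answer: (root)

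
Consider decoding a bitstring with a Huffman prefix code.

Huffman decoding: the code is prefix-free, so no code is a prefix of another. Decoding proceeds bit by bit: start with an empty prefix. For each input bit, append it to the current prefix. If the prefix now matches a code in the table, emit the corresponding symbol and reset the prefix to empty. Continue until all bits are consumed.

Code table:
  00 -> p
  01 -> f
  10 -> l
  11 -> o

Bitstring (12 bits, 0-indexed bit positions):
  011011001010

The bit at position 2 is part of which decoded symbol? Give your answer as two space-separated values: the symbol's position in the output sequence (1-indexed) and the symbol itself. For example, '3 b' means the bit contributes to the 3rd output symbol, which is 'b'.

Bit 0: prefix='0' (no match yet)
Bit 1: prefix='01' -> emit 'f', reset
Bit 2: prefix='1' (no match yet)
Bit 3: prefix='10' -> emit 'l', reset
Bit 4: prefix='1' (no match yet)
Bit 5: prefix='11' -> emit 'o', reset
Bit 6: prefix='0' (no match yet)

Answer: 2 l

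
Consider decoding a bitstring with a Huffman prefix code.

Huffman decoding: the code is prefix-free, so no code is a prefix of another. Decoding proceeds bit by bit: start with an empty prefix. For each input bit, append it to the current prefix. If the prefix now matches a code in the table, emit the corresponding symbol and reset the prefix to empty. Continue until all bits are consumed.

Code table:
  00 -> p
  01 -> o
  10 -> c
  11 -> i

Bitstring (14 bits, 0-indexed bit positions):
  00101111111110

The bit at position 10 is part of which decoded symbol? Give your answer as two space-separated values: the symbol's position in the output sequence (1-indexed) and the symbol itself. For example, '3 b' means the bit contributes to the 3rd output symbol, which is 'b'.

Answer: 6 i

Derivation:
Bit 0: prefix='0' (no match yet)
Bit 1: prefix='00' -> emit 'p', reset
Bit 2: prefix='1' (no match yet)
Bit 3: prefix='10' -> emit 'c', reset
Bit 4: prefix='1' (no match yet)
Bit 5: prefix='11' -> emit 'i', reset
Bit 6: prefix='1' (no match yet)
Bit 7: prefix='11' -> emit 'i', reset
Bit 8: prefix='1' (no match yet)
Bit 9: prefix='11' -> emit 'i', reset
Bit 10: prefix='1' (no match yet)
Bit 11: prefix='11' -> emit 'i', reset
Bit 12: prefix='1' (no match yet)
Bit 13: prefix='10' -> emit 'c', reset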